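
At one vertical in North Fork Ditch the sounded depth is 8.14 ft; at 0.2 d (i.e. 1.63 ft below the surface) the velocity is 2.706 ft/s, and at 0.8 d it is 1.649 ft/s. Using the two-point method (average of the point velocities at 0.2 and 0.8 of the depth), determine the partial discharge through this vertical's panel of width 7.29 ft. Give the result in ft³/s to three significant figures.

v̄ = (2.706 + 1.649) / 2 = 2.178 ft/s
q = v̄ × d × w = 2.178 × 8.14 × 7.29 = 129.2 ft³/s

129 ft³/s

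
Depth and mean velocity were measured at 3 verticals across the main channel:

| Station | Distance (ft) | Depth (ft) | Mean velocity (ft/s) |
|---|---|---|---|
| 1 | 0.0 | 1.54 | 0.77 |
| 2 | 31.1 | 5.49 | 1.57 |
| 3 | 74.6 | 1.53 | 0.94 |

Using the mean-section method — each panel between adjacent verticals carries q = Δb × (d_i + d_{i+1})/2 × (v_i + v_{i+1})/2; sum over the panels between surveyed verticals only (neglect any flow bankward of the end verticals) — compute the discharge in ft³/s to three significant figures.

Panel 1-2: Δb = 31.1 ft, d̄ = (1.54+5.49)/2 = 3.515, v̄ = (0.77+1.57)/2 = 1.17 → q = 31.1×3.515×1.17 = 127.9 ft³/s
Panel 2-3: Δb = 43.5 ft, d̄ = (5.49+1.53)/2 = 3.51, v̄ = (1.57+0.94)/2 = 1.255 → q = 43.5×3.51×1.255 = 191.6 ft³/s
Q = Σ q = 319.5 ft³/s

320 ft³/s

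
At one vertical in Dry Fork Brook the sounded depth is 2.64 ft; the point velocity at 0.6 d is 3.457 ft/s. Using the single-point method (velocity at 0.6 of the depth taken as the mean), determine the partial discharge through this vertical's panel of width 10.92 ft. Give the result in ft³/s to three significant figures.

v̄ = v₀.₆ = 3.457 ft/s
q = v̄ × d × w = 3.457 × 2.64 × 10.92 = 99.66 ft³/s

99.7 ft³/s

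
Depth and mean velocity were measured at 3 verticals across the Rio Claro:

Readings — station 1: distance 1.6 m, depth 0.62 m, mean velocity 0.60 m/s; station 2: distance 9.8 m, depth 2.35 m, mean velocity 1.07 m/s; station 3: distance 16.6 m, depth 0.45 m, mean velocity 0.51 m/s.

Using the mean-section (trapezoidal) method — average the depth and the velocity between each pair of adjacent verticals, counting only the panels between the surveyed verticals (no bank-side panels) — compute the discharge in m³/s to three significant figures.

Panel 1-2: Δb = 8.2 m, d̄ = (0.62+2.35)/2 = 1.485, v̄ = (0.60+1.07)/2 = 0.835 → q = 8.2×1.485×0.835 = 10.17 m³/s
Panel 2-3: Δb = 6.8 m, d̄ = (2.35+0.45)/2 = 1.4, v̄ = (1.07+0.51)/2 = 0.79 → q = 6.8×1.4×0.79 = 7.521 m³/s
Q = Σ q = 17.69 m³/s

17.7 m³/s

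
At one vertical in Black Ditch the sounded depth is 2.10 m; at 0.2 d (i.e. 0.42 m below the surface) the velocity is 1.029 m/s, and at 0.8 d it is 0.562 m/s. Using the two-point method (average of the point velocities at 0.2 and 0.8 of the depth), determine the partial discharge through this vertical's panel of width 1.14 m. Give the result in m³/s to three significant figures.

v̄ = (1.029 + 0.562) / 2 = 0.7955 m/s
q = v̄ × d × w = 0.7955 × 2.10 × 1.14 = 1.904 m³/s

1.90 m³/s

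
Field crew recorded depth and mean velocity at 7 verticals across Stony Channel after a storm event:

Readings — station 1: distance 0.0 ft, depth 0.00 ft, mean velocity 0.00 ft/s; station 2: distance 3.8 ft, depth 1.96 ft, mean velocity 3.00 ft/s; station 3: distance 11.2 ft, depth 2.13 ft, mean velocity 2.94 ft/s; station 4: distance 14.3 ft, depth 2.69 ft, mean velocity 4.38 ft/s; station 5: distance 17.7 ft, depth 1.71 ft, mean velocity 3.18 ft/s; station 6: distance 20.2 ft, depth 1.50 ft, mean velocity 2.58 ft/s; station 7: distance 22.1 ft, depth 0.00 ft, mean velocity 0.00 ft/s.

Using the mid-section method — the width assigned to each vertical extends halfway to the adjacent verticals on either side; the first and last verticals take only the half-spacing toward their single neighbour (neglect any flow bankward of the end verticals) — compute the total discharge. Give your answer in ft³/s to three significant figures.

w_2 = (11.2 − 0.0)/2 = 5.6 ft; q_2 = 3.00 × 1.96 × 5.6 = 32.93 ft³/s
w_3 = (14.3 − 3.8)/2 = 5.25 ft; q_3 = 2.94 × 2.13 × 5.25 = 32.88 ft³/s
w_4 = (17.7 − 11.2)/2 = 3.25 ft; q_4 = 4.38 × 2.69 × 3.25 = 38.29 ft³/s
w_5 = (20.2 − 14.3)/2 = 2.95 ft; q_5 = 3.18 × 1.71 × 2.95 = 16.04 ft³/s
w_6 = (22.1 − 17.7)/2 = 2.2 ft; q_6 = 2.58 × 1.50 × 2.2 = 8.514 ft³/s
Stations 1, 7 contribute zero (depth or velocity is 0).
Q = Σ qᵢ = 128.7 ft³/s

129 ft³/s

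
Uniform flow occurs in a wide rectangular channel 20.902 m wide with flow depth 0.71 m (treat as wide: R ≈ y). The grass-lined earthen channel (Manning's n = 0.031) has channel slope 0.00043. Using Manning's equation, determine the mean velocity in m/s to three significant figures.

A = b·y = 20.902 × 0.71 = 14.84 m²
Wide channel: R ≈ y = 0.71 m
Q = (1/n)·A·R^(2/3)·S^(1/2) = (1/0.031) × 14.84 × 0.7100^(2/3) × 0.00043^(1/2) = 7.901 m³/s
V = Q/A = 7.901/14.84 = 0.5324 m/s

0.532 m/s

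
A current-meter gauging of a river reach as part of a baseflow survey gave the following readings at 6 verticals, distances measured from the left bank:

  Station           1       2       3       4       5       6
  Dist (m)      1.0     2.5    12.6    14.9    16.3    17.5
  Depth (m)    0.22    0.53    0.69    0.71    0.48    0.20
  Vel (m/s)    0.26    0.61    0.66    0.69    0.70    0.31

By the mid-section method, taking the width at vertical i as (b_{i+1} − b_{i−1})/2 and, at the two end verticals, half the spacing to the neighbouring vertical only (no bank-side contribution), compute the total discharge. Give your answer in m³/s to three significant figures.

w_1 = (2.5 − 1.0)/2 = 0.75 m; q_1 = 0.26 × 0.22 × 0.75 = 0.04290 m³/s
w_2 = (12.6 − 1.0)/2 = 5.8 m; q_2 = 0.61 × 0.53 × 5.8 = 1.875 m³/s
w_3 = (14.9 − 2.5)/2 = 6.2 m; q_3 = 0.66 × 0.69 × 6.2 = 2.823 m³/s
w_4 = (16.3 − 12.6)/2 = 1.85 m; q_4 = 0.69 × 0.71 × 1.85 = 0.9063 m³/s
w_5 = (17.5 − 14.9)/2 = 1.3 m; q_5 = 0.70 × 0.48 × 1.3 = 0.4368 m³/s
w_6 = (17.5 − 16.3)/2 = 0.6 m; q_6 = 0.31 × 0.20 × 0.6 = 0.03720 m³/s
Q = Σ qᵢ = 6.122 m³/s

6.12 m³/s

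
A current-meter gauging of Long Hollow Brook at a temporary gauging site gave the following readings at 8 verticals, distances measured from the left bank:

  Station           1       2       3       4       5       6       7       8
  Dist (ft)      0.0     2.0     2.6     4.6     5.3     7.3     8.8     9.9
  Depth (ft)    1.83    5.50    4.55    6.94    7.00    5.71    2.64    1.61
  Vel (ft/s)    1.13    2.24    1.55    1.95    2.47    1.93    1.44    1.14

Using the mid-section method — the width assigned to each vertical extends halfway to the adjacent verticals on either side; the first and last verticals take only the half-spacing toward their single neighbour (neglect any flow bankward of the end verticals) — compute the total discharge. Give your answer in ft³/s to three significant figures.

w_1 = (2.0 − 0.0)/2 = 1 ft; q_1 = 1.13 × 1.83 × 1 = 2.068 ft³/s
w_2 = (2.6 − 0.0)/2 = 1.3 ft; q_2 = 2.24 × 5.50 × 1.3 = 16.02 ft³/s
w_3 = (4.6 − 2.0)/2 = 1.3 ft; q_3 = 1.55 × 4.55 × 1.3 = 9.168 ft³/s
w_4 = (5.3 − 2.6)/2 = 1.35 ft; q_4 = 1.95 × 6.94 × 1.35 = 18.27 ft³/s
w_5 = (7.3 − 4.6)/2 = 1.35 ft; q_5 = 2.47 × 7.00 × 1.35 = 23.34 ft³/s
w_6 = (8.8 − 5.3)/2 = 1.75 ft; q_6 = 1.93 × 5.71 × 1.75 = 19.29 ft³/s
w_7 = (9.9 − 7.3)/2 = 1.3 ft; q_7 = 1.44 × 2.64 × 1.3 = 4.942 ft³/s
w_8 = (9.9 − 8.8)/2 = 0.55 ft; q_8 = 1.14 × 1.61 × 0.55 = 1.009 ft³/s
Q = Σ qᵢ = 94.10 ft³/s

94.1 ft³/s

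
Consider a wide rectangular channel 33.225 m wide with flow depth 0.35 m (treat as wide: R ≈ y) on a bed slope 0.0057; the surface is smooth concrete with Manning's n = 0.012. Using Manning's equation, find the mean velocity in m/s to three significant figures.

3.12 m/s

A = b·y = 33.225 × 0.35 = 11.63 m²
Wide channel: R ≈ y = 0.35 m
Q = (1/n)·A·R^(2/3)·S^(1/2) = (1/0.012) × 11.63 × 0.3500^(2/3) × 0.0057^(1/2) = 36.34 m³/s
V = Q/A = 36.34/11.63 = 3.125 m/s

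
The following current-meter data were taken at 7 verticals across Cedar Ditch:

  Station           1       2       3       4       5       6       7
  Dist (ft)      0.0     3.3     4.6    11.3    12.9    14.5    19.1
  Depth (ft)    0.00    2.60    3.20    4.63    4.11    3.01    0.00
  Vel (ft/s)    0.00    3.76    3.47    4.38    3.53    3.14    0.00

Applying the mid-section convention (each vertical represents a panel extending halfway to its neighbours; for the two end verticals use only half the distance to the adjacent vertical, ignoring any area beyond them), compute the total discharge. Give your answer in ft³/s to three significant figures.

w_2 = (4.6 − 0.0)/2 = 2.3 ft; q_2 = 3.76 × 2.60 × 2.3 = 22.48 ft³/s
w_3 = (11.3 − 3.3)/2 = 4 ft; q_3 = 3.47 × 3.20 × 4 = 44.42 ft³/s
w_4 = (12.9 − 4.6)/2 = 4.15 ft; q_4 = 4.38 × 4.63 × 4.15 = 84.16 ft³/s
w_5 = (14.5 − 11.3)/2 = 1.6 ft; q_5 = 3.53 × 4.11 × 1.6 = 23.21 ft³/s
w_6 = (19.1 − 12.9)/2 = 3.1 ft; q_6 = 3.14 × 3.01 × 3.1 = 29.30 ft³/s
Stations 1, 7 contribute zero (depth or velocity is 0).
Q = Σ qᵢ = 203.6 ft³/s

204 ft³/s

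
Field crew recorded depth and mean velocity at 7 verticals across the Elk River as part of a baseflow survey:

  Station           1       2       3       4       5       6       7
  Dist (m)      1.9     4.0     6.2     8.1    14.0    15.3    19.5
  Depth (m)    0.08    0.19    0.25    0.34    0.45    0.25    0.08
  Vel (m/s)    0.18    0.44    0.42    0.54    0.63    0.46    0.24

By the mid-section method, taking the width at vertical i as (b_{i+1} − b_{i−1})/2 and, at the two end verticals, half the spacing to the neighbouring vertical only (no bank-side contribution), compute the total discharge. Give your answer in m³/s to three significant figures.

2.50 m³/s

w_1 = (4.0 − 1.9)/2 = 1.05 m; q_1 = 0.18 × 0.08 × 1.05 = 0.01512 m³/s
w_2 = (6.2 − 1.9)/2 = 2.15 m; q_2 = 0.44 × 0.19 × 2.15 = 0.1797 m³/s
w_3 = (8.1 − 4.0)/2 = 2.05 m; q_3 = 0.42 × 0.25 × 2.05 = 0.2153 m³/s
w_4 = (14.0 − 6.2)/2 = 3.9 m; q_4 = 0.54 × 0.34 × 3.9 = 0.7160 m³/s
w_5 = (15.3 − 8.1)/2 = 3.6 m; q_5 = 0.63 × 0.45 × 3.6 = 1.021 m³/s
w_6 = (19.5 − 14.0)/2 = 2.75 m; q_6 = 0.46 × 0.25 × 2.75 = 0.3163 m³/s
w_7 = (19.5 − 15.3)/2 = 2.1 m; q_7 = 0.24 × 0.08 × 2.1 = 0.04032 m³/s
Q = Σ qᵢ = 2.503 m³/s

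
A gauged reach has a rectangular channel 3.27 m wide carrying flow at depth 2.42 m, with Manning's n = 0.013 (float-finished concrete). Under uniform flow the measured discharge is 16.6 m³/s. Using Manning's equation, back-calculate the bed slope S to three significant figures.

0.000768

A = b·y = 3.27 × 2.42 = 7.913 m²
P = b + 2y = 3.27 + 2×2.42 = 8.110 m
R = A/P = 7.913/8.110 = 0.9758 m
S = (Q·n / (1·A·R^(2/3)))² = (16.6×0.013 / (1×7.913×0.9838))² = 0.0007684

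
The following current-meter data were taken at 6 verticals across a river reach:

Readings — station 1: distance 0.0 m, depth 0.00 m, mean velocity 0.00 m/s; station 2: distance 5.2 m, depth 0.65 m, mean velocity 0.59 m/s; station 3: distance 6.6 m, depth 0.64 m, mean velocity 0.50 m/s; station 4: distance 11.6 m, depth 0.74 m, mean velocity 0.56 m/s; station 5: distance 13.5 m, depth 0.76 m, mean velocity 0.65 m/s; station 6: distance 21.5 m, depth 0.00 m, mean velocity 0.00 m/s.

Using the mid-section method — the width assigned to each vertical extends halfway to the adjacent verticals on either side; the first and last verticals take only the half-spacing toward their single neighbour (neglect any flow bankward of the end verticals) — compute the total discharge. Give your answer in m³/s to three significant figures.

6.16 m³/s

w_2 = (6.6 − 0.0)/2 = 3.3 m; q_2 = 0.59 × 0.65 × 3.3 = 1.266 m³/s
w_3 = (11.6 − 5.2)/2 = 3.2 m; q_3 = 0.50 × 0.64 × 3.2 = 1.024 m³/s
w_4 = (13.5 − 6.6)/2 = 3.45 m; q_4 = 0.56 × 0.74 × 3.45 = 1.430 m³/s
w_5 = (21.5 − 11.6)/2 = 4.95 m; q_5 = 0.65 × 0.76 × 4.95 = 2.445 m³/s
Stations 1, 6 contribute zero (depth or velocity is 0).
Q = Σ qᵢ = 6.165 m³/s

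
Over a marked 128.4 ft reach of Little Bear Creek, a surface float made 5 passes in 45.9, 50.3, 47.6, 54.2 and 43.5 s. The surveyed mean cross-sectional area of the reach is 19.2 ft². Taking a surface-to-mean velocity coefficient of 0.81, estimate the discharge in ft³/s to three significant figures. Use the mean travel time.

41.3 ft³/s

t̄ = (45.9 + 50.3 + 47.6 + 54.2 + 43.5) / 5 = 48.3 s
v_surface = L / t̄ = 128.4 / 48.3 = 2.658 ft/s
v_mean = 0.81 × 2.658 = 2.153 ft/s
Q = A × v_mean = 19.2 × 2.153 = 41.34 ft³/s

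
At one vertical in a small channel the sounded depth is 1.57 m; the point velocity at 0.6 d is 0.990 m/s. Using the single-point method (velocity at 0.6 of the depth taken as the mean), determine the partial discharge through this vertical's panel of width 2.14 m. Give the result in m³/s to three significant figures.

v̄ = v₀.₆ = 0.990 m/s
q = v̄ × d × w = 0.9900 × 1.57 × 2.14 = 3.326 m³/s

3.33 m³/s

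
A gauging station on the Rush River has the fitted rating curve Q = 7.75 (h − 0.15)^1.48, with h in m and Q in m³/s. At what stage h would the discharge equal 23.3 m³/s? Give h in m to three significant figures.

h − h₀ = (Q/C)^(1/b) = (23.3/7.75)^(1/1.48) = 2.104 m
h = 0.15 + 2.104 = 2.254 m

2.25 m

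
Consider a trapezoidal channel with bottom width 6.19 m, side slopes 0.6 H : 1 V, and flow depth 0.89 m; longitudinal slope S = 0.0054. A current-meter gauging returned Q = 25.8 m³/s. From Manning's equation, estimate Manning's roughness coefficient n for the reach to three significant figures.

0.0137

A = (b + z·y)·y = (6.19 + 0.6×0.89)×0.89 = 5.984 m²
P = b + 2y√(1+z²) = 6.19 + 2×0.89×√(1+0.6²) = 8.266 m
R = A/P = 5.984/8.266 = 0.7240 m
n = (1/Q)·A·R^(2/3)·S^(1/2) = (1/25.8) × 5.984 × 0.8063 × 0.07348 = 0.01374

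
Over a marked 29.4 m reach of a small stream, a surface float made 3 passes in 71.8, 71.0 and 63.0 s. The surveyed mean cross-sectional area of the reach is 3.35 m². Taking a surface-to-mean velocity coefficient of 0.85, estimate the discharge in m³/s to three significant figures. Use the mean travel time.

1.22 m³/s

t̄ = (71.8 + 71.0 + 63.0) / 3 = 68.6 s
v_surface = L / t̄ = 29.4 / 68.6 = 0.4286 m/s
v_mean = 0.85 × 0.4286 = 0.3643 m/s
Q = A × v_mean = 3.35 × 0.3643 = 1.220 m³/s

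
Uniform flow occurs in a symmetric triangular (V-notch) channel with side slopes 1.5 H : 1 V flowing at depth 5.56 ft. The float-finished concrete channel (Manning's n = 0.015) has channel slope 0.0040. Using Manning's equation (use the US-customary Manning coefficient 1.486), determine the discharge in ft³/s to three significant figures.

508 ft³/s

A = z·y² = 1.5×5.56² = 46.37 ft²
P = 2y√(1+z²) = 2×5.56×√(1+1.5²) = 20.05 ft
R = A/P = 46.37/20.05 = 2.313 ft
Q = (1.486/n)·A·R^(2/3)·S^(1/2) = (1.486/0.015) × 46.37 × 2.313^(2/3) × 0.0040^(1/2) = 508.2 ft³/s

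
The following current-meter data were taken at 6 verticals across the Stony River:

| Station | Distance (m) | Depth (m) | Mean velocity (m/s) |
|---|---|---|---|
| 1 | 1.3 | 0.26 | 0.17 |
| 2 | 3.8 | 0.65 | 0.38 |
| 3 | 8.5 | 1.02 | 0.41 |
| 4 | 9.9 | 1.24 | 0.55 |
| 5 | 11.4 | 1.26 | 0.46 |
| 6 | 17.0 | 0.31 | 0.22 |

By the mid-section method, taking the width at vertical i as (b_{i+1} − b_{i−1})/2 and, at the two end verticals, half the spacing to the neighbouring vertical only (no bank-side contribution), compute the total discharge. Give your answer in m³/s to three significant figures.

5.46 m³/s

w_1 = (3.8 − 1.3)/2 = 1.25 m; q_1 = 0.17 × 0.26 × 1.25 = 0.05525 m³/s
w_2 = (8.5 − 1.3)/2 = 3.6 m; q_2 = 0.38 × 0.65 × 3.6 = 0.8892 m³/s
w_3 = (9.9 − 3.8)/2 = 3.05 m; q_3 = 0.41 × 1.02 × 3.05 = 1.276 m³/s
w_4 = (11.4 − 8.5)/2 = 1.45 m; q_4 = 0.55 × 1.24 × 1.45 = 0.9889 m³/s
w_5 = (17.0 − 9.9)/2 = 3.55 m; q_5 = 0.46 × 1.26 × 3.55 = 2.058 m³/s
w_6 = (17.0 − 11.4)/2 = 2.8 m; q_6 = 0.22 × 0.31 × 2.8 = 0.1910 m³/s
Q = Σ qᵢ = 5.457 m³/s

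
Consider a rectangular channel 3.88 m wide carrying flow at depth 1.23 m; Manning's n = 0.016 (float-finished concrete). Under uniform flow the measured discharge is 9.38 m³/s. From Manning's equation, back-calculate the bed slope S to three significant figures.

0.00144

A = b·y = 3.88 × 1.23 = 4.772 m²
P = b + 2y = 3.88 + 2×1.23 = 6.340 m
R = A/P = 4.772/6.340 = 0.7527 m
S = (Q·n / (1·A·R^(2/3)))² = (9.38×0.016 / (1×4.772×0.8275))² = 0.001444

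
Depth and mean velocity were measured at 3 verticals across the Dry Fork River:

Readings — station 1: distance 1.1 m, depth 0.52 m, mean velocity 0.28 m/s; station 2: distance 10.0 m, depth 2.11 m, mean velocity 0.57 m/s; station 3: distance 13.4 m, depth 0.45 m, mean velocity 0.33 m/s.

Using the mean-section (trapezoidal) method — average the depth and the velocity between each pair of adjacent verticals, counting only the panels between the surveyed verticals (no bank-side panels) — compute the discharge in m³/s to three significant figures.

6.93 m³/s

Panel 1-2: Δb = 8.9 m, d̄ = (0.52+2.11)/2 = 1.315, v̄ = (0.28+0.57)/2 = 0.425 → q = 8.9×1.315×0.425 = 4.974 m³/s
Panel 2-3: Δb = 3.4 m, d̄ = (2.11+0.45)/2 = 1.28, v̄ = (0.57+0.33)/2 = 0.45 → q = 3.4×1.28×0.45 = 1.958 m³/s
Q = Σ q = 6.932 m³/s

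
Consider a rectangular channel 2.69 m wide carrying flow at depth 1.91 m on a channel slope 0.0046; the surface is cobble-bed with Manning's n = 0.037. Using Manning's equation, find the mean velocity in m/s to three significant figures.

1.57 m/s

A = b·y = 2.69 × 1.91 = 5.138 m²
P = b + 2y = 2.69 + 2×1.91 = 6.510 m
R = A/P = 5.138/6.510 = 0.7892 m
Q = (1/n)·A·R^(2/3)·S^(1/2) = (1/0.037) × 5.138 × 0.7892^(2/3) × 0.0046^(1/2) = 8.043 m³/s
V = Q/A = 8.043/5.138 = 1.565 m/s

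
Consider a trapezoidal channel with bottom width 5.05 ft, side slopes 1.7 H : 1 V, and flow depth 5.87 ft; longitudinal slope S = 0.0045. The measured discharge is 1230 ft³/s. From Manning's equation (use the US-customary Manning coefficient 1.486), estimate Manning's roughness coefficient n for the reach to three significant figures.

A = (b + z·y)·y = (5.05 + 1.7×5.87)×5.87 = 88.22 ft²
P = b + 2y√(1+z²) = 5.05 + 2×5.87×√(1+1.7²) = 28.20 ft
R = A/P = 88.22/28.20 = 3.128 ft
n = (1.486/Q)·A·R^(2/3)·S^(1/2) = (1.486/1230) × 88.22 × 2.139 × 0.06708 = 0.01529

0.0153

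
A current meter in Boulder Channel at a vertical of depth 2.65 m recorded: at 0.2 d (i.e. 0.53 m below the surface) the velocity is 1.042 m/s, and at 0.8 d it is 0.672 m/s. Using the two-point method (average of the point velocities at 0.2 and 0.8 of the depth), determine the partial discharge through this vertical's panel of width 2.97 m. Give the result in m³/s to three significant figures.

6.75 m³/s

v̄ = (1.042 + 0.672) / 2 = 0.8570 m/s
q = v̄ × d × w = 0.8570 × 2.65 × 2.97 = 6.745 m³/s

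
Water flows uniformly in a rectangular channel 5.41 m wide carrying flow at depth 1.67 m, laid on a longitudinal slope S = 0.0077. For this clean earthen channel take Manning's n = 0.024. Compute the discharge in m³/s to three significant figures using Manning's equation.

33.7 m³/s

A = b·y = 5.41 × 1.67 = 9.035 m²
P = b + 2y = 5.41 + 2×1.67 = 8.750 m
R = A/P = 9.035/8.750 = 1.033 m
Q = (1/n)·A·R^(2/3)·S^(1/2) = (1/0.024) × 9.035 × 1.033^(2/3) × 0.0077^(1/2) = 33.75 m³/s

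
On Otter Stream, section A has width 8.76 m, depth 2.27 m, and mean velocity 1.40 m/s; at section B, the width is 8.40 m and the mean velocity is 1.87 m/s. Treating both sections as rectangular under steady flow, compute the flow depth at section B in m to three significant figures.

1.77 m

Q = A₁V₁ = (8.76×2.27) × 1.40 = 27.84 m³/s
d₂ = Q/(b₂ V₂) = 27.84/(8.40×1.87) = 1.772 m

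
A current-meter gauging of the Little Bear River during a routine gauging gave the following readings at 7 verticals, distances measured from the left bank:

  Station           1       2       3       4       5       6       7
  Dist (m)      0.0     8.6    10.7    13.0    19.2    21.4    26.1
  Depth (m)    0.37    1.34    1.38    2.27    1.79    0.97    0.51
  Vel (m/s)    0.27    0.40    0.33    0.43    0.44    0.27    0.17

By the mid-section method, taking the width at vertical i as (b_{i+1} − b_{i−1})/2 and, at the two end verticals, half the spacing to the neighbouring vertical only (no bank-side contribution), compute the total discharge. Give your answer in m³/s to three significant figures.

12.9 m³/s

w_1 = (8.6 − 0.0)/2 = 4.3 m; q_1 = 0.27 × 0.37 × 4.3 = 0.4296 m³/s
w_2 = (10.7 − 0.0)/2 = 5.35 m; q_2 = 0.40 × 1.34 × 5.35 = 2.868 m³/s
w_3 = (13.0 − 8.6)/2 = 2.2 m; q_3 = 0.33 × 1.38 × 2.2 = 1.002 m³/s
w_4 = (19.2 − 10.7)/2 = 4.25 m; q_4 = 0.43 × 2.27 × 4.25 = 4.148 m³/s
w_5 = (21.4 − 13.0)/2 = 4.2 m; q_5 = 0.44 × 1.79 × 4.2 = 3.308 m³/s
w_6 = (26.1 − 19.2)/2 = 3.45 m; q_6 = 0.27 × 0.97 × 3.45 = 0.9036 m³/s
w_7 = (26.1 − 21.4)/2 = 2.35 m; q_7 = 0.17 × 0.51 × 2.35 = 0.2037 m³/s
Q = Σ qᵢ = 12.86 m³/s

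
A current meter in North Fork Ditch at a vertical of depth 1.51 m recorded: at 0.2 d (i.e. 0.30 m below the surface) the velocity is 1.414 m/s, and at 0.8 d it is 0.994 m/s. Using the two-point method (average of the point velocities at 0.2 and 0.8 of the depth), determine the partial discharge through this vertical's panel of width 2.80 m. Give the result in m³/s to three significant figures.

v̄ = (1.414 + 0.994) / 2 = 1.204 m/s
q = v̄ × d × w = 1.204 × 1.51 × 2.80 = 5.091 m³/s

5.09 m³/s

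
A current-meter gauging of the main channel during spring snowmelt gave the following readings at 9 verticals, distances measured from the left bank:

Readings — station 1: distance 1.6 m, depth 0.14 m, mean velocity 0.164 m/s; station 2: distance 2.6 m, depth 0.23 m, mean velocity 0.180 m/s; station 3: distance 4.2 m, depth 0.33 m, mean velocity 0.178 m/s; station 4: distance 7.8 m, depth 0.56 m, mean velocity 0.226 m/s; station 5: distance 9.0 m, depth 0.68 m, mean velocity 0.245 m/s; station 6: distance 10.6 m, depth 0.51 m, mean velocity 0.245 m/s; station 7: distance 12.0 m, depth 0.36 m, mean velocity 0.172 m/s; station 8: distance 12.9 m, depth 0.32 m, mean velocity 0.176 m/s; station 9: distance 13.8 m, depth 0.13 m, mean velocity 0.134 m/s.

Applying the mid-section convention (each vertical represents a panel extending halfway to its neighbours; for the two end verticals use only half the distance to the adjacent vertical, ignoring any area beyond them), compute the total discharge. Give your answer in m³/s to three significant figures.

1.07 m³/s

w_1 = (2.6 − 1.6)/2 = 0.5 m; q_1 = 0.164 × 0.14 × 0.5 = 0.01148 m³/s
w_2 = (4.2 − 1.6)/2 = 1.3 m; q_2 = 0.180 × 0.23 × 1.3 = 0.05382 m³/s
w_3 = (7.8 − 2.6)/2 = 2.6 m; q_3 = 0.178 × 0.33 × 2.6 = 0.1527 m³/s
w_4 = (9.0 − 4.2)/2 = 2.4 m; q_4 = 0.226 × 0.56 × 2.4 = 0.3037 m³/s
w_5 = (10.6 − 7.8)/2 = 1.4 m; q_5 = 0.245 × 0.68 × 1.4 = 0.2332 m³/s
w_6 = (12.0 − 9.0)/2 = 1.5 m; q_6 = 0.245 × 0.51 × 1.5 = 0.1874 m³/s
w_7 = (12.9 − 10.6)/2 = 1.15 m; q_7 = 0.172 × 0.36 × 1.15 = 0.07121 m³/s
w_8 = (13.8 − 12.0)/2 = 0.9 m; q_8 = 0.176 × 0.32 × 0.9 = 0.05069 m³/s
w_9 = (13.8 − 12.9)/2 = 0.45 m; q_9 = 0.134 × 0.13 × 0.45 = 0.007839 m³/s
Q = Σ qᵢ = 1.072 m³/s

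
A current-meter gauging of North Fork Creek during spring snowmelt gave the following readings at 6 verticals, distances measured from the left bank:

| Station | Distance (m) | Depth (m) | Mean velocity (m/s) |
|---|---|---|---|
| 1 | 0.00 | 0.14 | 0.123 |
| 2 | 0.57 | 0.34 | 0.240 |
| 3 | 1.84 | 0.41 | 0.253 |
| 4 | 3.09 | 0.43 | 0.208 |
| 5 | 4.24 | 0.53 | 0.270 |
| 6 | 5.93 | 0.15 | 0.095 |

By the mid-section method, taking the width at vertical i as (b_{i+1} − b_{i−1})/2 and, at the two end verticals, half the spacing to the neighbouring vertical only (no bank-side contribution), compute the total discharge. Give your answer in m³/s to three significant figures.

0.533 m³/s

w_1 = (0.57 − 0.00)/2 = 0.285 m; q_1 = 0.123 × 0.14 × 0.285 = 0.004908 m³/s
w_2 = (1.84 − 0.00)/2 = 0.92 m; q_2 = 0.240 × 0.34 × 0.92 = 0.07507 m³/s
w_3 = (3.09 − 0.57)/2 = 1.26 m; q_3 = 0.253 × 0.41 × 1.26 = 0.1307 m³/s
w_4 = (4.24 − 1.84)/2 = 1.2 m; q_4 = 0.208 × 0.43 × 1.2 = 0.1073 m³/s
w_5 = (5.93 − 3.09)/2 = 1.42 m; q_5 = 0.270 × 0.53 × 1.42 = 0.2032 m³/s
w_6 = (5.93 − 4.24)/2 = 0.845 m; q_6 = 0.095 × 0.15 × 0.845 = 0.01204 m³/s
Q = Σ qᵢ = 0.5333 m³/s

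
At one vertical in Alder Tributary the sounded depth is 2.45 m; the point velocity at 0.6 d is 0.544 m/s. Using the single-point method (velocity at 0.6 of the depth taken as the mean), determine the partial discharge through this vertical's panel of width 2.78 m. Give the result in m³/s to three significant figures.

3.71 m³/s

v̄ = v₀.₆ = 0.544 m/s
q = v̄ × d × w = 0.5440 × 2.45 × 2.78 = 3.705 m³/s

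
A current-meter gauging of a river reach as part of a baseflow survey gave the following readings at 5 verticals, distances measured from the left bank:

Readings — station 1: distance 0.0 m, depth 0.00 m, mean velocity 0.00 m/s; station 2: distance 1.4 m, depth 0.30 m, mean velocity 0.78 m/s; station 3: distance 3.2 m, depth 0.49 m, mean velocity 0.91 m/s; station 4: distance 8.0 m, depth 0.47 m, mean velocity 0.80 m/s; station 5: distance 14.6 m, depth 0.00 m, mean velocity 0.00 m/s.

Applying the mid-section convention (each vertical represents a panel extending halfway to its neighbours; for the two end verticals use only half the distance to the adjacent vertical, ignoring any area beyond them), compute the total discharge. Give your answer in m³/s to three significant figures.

w_2 = (3.2 − 0.0)/2 = 1.6 m; q_2 = 0.78 × 0.30 × 1.6 = 0.3744 m³/s
w_3 = (8.0 − 1.4)/2 = 3.3 m; q_3 = 0.91 × 0.49 × 3.3 = 1.471 m³/s
w_4 = (14.6 − 3.2)/2 = 5.7 m; q_4 = 0.80 × 0.47 × 5.7 = 2.143 m³/s
Stations 1, 5 contribute zero (depth or velocity is 0).
Q = Σ qᵢ = 3.989 m³/s

3.99 m³/s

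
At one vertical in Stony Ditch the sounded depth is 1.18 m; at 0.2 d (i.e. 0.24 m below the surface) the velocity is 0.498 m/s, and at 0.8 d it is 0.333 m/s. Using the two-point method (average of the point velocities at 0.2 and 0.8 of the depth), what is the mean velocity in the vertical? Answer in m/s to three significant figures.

0.416 m/s

v̄ = (0.498 + 0.333) / 2 = 0.4155 m/s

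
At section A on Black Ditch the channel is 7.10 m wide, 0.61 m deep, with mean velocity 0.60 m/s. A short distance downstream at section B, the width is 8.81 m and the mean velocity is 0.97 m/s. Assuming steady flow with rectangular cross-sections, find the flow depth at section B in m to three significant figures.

0.304 m

Q = A₁V₁ = (7.10×0.61) × 0.60 = 2.599 m³/s
d₂ = Q/(b₂ V₂) = 2.599/(8.81×0.97) = 0.3041 m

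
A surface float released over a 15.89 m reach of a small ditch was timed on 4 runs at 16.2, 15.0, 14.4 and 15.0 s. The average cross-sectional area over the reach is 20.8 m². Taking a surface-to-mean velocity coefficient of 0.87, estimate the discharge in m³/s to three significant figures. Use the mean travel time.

19.0 m³/s

t̄ = (16.2 + 15.0 + 14.4 + 15.0) / 4 = 15.15 s
v_surface = L / t̄ = 15.89 / 15.15 = 1.049 m/s
v_mean = 0.87 × 1.049 = 0.9125 m/s
Q = A × v_mean = 20.8 × 0.9125 = 18.98 m³/s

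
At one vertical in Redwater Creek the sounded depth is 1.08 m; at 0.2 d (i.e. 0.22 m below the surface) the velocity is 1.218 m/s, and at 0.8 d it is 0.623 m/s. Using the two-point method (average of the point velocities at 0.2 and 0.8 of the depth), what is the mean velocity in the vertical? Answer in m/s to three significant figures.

0.921 m/s

v̄ = (1.218 + 0.623) / 2 = 0.9205 m/s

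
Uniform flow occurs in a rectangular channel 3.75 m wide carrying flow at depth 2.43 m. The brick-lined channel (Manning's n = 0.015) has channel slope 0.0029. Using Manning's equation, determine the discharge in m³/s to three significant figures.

A = b·y = 3.75 × 2.43 = 9.113 m²
P = b + 2y = 3.75 + 2×2.43 = 8.610 m
R = A/P = 9.113/8.610 = 1.058 m
Q = (1/n)·A·R^(2/3)·S^(1/2) = (1/0.015) × 9.113 × 1.058^(2/3) × 0.0029^(1/2) = 33.98 m³/s

34.0 m³/s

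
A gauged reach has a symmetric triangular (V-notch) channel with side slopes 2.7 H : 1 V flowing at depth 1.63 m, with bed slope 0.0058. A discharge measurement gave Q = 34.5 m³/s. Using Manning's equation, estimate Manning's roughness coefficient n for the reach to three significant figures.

0.0132

A = z·y² = 2.7×1.63² = 7.174 m²
P = 2y√(1+z²) = 2×1.63×√(1+2.7²) = 9.386 m
R = A/P = 7.174/9.386 = 0.7643 m
n = (1/Q)·A·R^(2/3)·S^(1/2) = (1/34.5) × 7.174 × 0.8359 × 0.07616 = 0.01324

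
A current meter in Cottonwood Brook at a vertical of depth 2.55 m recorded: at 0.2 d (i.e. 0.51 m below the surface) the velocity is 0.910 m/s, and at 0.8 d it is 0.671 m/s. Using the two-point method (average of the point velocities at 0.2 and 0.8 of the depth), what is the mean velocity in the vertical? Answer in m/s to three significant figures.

0.791 m/s

v̄ = (0.910 + 0.671) / 2 = 0.7905 m/s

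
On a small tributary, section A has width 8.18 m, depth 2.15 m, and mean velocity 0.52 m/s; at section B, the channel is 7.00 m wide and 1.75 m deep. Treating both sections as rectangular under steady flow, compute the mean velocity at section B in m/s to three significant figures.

0.747 m/s

Q = A₁V₁ = (8.18×2.15) × 0.52 = 9.145 m³/s
A₂ = 7.00 × 1.75 = 12.25 m²
V₂ = Q/A₂ = 9.145/12.25 = 0.7466 m/s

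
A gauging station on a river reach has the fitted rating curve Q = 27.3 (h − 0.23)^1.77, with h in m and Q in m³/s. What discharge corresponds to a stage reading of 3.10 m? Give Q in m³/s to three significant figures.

Q = 27.3 × (3.10 − 0.23)^1.77 = 27.3 × 2.87^1.77 = 176.4 m³/s

176 m³/s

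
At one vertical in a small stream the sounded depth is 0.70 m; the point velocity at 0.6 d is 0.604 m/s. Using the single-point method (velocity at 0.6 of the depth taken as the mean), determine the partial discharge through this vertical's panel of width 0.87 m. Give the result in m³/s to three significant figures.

0.368 m³/s

v̄ = v₀.₆ = 0.604 m/s
q = v̄ × d × w = 0.6040 × 0.70 × 0.87 = 0.3678 m³/s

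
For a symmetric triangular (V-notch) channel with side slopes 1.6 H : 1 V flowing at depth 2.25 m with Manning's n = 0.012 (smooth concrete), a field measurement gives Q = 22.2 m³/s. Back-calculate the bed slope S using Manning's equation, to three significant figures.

A = z·y² = 1.6×2.25² = 8.100 m²
P = 2y√(1+z²) = 2×2.25×√(1+1.6²) = 8.491 m
R = A/P = 8.100/8.491 = 0.9540 m
S = (Q·n / (1·A·R^(2/3)))² = (22.2×0.012 / (1×8.100×0.9691))² = 0.001152

0.00115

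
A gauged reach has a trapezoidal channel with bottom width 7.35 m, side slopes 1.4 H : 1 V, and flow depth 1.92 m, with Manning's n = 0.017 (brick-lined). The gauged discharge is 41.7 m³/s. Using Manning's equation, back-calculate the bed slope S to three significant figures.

A = (b + z·y)·y = (7.35 + 1.4×1.92)×1.92 = 19.27 m²
P = b + 2y√(1+z²) = 7.35 + 2×1.92×√(1+1.4²) = 13.96 m
R = A/P = 19.27/13.96 = 1.381 m
S = (Q·n / (1·A·R^(2/3)))² = (41.7×0.017 / (1×19.27×1.240))² = 0.0008798

0.000880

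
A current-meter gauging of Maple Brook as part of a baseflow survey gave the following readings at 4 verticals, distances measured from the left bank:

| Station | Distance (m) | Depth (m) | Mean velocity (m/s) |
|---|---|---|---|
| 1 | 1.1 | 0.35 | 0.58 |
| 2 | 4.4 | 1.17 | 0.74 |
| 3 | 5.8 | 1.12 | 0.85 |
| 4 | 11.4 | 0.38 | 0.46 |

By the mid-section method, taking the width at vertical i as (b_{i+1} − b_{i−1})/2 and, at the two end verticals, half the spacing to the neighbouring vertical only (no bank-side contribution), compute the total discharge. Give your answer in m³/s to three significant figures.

w_1 = (4.4 − 1.1)/2 = 1.65 m; q_1 = 0.58 × 0.35 × 1.65 = 0.3350 m³/s
w_2 = (5.8 − 1.1)/2 = 2.35 m; q_2 = 0.74 × 1.17 × 2.35 = 2.035 m³/s
w_3 = (11.4 − 4.4)/2 = 3.5 m; q_3 = 0.85 × 1.12 × 3.5 = 3.332 m³/s
w_4 = (11.4 − 5.8)/2 = 2.8 m; q_4 = 0.46 × 0.38 × 2.8 = 0.4894 m³/s
Q = Σ qᵢ = 6.191 m³/s

6.19 m³/s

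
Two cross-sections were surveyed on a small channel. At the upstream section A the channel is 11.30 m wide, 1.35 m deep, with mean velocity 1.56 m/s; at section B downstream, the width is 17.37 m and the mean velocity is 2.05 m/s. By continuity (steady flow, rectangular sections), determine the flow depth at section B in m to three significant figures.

Q = A₁V₁ = (11.30×1.35) × 1.56 = 23.80 m³/s
d₂ = Q/(b₂ V₂) = 23.80/(17.37×2.05) = 0.6683 m

0.668 m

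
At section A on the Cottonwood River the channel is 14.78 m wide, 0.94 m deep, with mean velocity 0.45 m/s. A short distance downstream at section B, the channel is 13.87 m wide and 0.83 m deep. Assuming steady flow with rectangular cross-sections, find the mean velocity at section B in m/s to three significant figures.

Q = A₁V₁ = (14.78×0.94) × 0.45 = 6.252 m³/s
A₂ = 13.87 × 0.83 = 11.51 m²
V₂ = Q/A₂ = 6.252/11.51 = 0.5431 m/s

0.543 m/s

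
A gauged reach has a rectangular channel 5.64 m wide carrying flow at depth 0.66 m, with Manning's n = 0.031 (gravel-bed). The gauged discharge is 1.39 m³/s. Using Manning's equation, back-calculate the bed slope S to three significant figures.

0.000309

A = b·y = 5.64 × 0.66 = 3.722 m²
P = b + 2y = 5.64 + 2×0.66 = 6.960 m
R = A/P = 3.722/6.960 = 0.5348 m
S = (Q·n / (1·A·R^(2/3)))² = (1.39×0.031 / (1×3.722×0.6589))² = 0.0003087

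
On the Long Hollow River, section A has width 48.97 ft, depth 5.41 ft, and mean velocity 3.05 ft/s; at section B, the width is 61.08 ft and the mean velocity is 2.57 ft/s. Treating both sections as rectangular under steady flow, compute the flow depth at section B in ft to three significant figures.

5.15 ft

Q = A₁V₁ = (48.97×5.41) × 3.05 = 808.0 ft³/s
d₂ = Q/(b₂ V₂) = 808.0/(61.08×2.57) = 5.147 ft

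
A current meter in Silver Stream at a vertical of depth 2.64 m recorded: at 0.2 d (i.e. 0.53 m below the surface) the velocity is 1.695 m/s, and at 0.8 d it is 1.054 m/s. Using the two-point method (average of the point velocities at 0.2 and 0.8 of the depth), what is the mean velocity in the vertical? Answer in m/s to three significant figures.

1.37 m/s

v̄ = (1.695 + 1.054) / 2 = 1.375 m/s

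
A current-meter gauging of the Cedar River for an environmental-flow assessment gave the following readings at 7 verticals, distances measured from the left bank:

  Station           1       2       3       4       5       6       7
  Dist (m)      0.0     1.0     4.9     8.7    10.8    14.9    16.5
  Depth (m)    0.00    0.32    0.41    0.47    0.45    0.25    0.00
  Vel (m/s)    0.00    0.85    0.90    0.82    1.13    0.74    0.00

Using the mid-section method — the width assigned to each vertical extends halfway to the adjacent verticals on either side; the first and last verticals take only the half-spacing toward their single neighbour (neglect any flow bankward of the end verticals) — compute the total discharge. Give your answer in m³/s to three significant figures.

5.33 m³/s

w_2 = (4.9 − 0.0)/2 = 2.45 m; q_2 = 0.85 × 0.32 × 2.45 = 0.6664 m³/s
w_3 = (8.7 − 1.0)/2 = 3.85 m; q_3 = 0.90 × 0.41 × 3.85 = 1.421 m³/s
w_4 = (10.8 − 4.9)/2 = 2.95 m; q_4 = 0.82 × 0.47 × 2.95 = 1.137 m³/s
w_5 = (14.9 − 8.7)/2 = 3.1 m; q_5 = 1.13 × 0.45 × 3.1 = 1.576 m³/s
w_6 = (16.5 − 10.8)/2 = 2.85 m; q_6 = 0.74 × 0.25 × 2.85 = 0.5273 m³/s
Stations 1, 7 contribute zero (depth or velocity is 0).
Q = Σ qᵢ = 5.328 m³/s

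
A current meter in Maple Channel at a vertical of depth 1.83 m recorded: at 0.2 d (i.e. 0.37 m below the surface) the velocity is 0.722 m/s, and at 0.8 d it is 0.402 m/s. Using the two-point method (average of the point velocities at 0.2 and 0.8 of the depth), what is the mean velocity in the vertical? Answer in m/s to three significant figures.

0.562 m/s

v̄ = (0.722 + 0.402) / 2 = 0.5620 m/s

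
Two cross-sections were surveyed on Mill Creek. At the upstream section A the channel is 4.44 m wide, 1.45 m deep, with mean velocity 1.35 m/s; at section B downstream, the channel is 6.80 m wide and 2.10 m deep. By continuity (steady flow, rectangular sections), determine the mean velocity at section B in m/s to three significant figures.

0.609 m/s

Q = A₁V₁ = (4.44×1.45) × 1.35 = 8.691 m³/s
A₂ = 6.80 × 2.10 = 14.28 m²
V₂ = Q/A₂ = 8.691/14.28 = 0.6086 m/s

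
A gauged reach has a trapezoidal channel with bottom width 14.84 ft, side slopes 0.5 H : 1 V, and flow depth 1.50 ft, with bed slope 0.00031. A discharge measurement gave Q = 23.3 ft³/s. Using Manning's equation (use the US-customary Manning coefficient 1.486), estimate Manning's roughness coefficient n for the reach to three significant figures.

0.0310

A = (b + z·y)·y = (14.84 + 0.5×1.50)×1.50 = 23.39 ft²
P = b + 2y√(1+z²) = 14.84 + 2×1.50×√(1+0.5²) = 18.19 ft
R = A/P = 23.39/18.19 = 1.285 ft
n = (1.486/Q)·A·R^(2/3)·S^(1/2) = (1.486/23.3) × 23.39 × 1.182 × 0.01761 = 0.03104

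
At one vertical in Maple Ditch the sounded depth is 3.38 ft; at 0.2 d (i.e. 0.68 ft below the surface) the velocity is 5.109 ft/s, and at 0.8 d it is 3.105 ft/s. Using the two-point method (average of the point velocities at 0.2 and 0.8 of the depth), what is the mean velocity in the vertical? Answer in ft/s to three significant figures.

4.11 ft/s

v̄ = (5.109 + 3.105) / 2 = 4.107 ft/s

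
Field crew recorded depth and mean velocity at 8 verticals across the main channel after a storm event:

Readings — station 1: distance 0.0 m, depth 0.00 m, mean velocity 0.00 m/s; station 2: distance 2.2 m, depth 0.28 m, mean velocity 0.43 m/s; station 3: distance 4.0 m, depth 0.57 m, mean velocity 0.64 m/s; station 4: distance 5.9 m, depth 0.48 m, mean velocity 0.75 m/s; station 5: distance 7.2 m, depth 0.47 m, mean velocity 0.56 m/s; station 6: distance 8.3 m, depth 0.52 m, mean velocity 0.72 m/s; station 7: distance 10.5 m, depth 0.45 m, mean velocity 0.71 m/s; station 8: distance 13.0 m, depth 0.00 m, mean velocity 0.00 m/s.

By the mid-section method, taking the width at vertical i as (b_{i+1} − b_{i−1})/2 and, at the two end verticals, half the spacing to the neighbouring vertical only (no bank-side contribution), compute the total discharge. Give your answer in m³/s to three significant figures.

w_2 = (4.0 − 0.0)/2 = 2 m; q_2 = 0.43 × 0.28 × 2 = 0.2408 m³/s
w_3 = (5.9 − 2.2)/2 = 1.85 m; q_3 = 0.64 × 0.57 × 1.85 = 0.6749 m³/s
w_4 = (7.2 − 4.0)/2 = 1.6 m; q_4 = 0.75 × 0.48 × 1.6 = 0.5760 m³/s
w_5 = (8.3 − 5.9)/2 = 1.2 m; q_5 = 0.56 × 0.47 × 1.2 = 0.3158 m³/s
w_6 = (10.5 − 7.2)/2 = 1.65 m; q_6 = 0.72 × 0.52 × 1.65 = 0.6178 m³/s
w_7 = (13.0 − 8.3)/2 = 2.35 m; q_7 = 0.71 × 0.45 × 2.35 = 0.7508 m³/s
Stations 1, 8 contribute zero (depth or velocity is 0).
Q = Σ qᵢ = 3.176 m³/s

3.18 m³/s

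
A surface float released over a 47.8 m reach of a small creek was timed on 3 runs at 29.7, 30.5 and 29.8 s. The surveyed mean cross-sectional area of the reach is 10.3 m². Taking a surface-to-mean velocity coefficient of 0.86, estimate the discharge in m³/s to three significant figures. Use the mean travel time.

14.1 m³/s

t̄ = (29.7 + 30.5 + 29.8) / 3 = 30 s
v_surface = L / t̄ = 47.8 / 30 = 1.593 m/s
v_mean = 0.86 × 1.593 = 1.370 m/s
Q = A × v_mean = 10.3 × 1.370 = 14.11 m³/s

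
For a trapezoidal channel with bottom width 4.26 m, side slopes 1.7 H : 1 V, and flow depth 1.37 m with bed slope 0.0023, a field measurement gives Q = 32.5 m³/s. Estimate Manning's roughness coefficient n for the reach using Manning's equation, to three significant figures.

A = (b + z·y)·y = (4.26 + 1.7×1.37)×1.37 = 9.027 m²
P = b + 2y√(1+z²) = 4.26 + 2×1.37×√(1+1.7²) = 9.664 m
R = A/P = 9.027/9.664 = 0.9341 m
n = (1/Q)·A·R^(2/3)·S^(1/2) = (1/32.5) × 9.027 × 0.9555 × 0.04796 = 0.01273

0.0127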